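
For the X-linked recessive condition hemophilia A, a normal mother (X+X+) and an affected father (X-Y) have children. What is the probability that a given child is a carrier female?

Cross: X+X+ × X-Y
Offspring: 2 X+X-, 2 X+Y
Probability of a carrier female: 2/4 = 1/2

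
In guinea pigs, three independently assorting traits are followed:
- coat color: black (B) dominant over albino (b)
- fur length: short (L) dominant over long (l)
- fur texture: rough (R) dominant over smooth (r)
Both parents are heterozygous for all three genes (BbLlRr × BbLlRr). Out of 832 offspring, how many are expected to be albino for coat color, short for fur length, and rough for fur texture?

Trihybrid cross: BbLlRr × BbLlRr
Each trait segregates independently with a 3:1 phenotypic ratio, so each gene contributes 3/4 (dominant) or 1/4 (recessive).
Target: albino (coat color), short (fur length), rough (fur texture)
Probability = product of independent per-trait probabilities
= 1/4 × 3/4 × 3/4 = 9/64
Expected count = 9/64 × 832 = 117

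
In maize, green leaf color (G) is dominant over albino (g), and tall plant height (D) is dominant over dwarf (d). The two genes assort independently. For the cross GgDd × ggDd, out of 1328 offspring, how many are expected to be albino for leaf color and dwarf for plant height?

Dihybrid cross GgDd × ggDd — consider each gene separately:
leaf color: Gg × gg → 2 Gg, 2 gg → 2 G_ : 2 gg (out of 4)
plant height: Dd × Dd → 1 DD, 2 Dd, 1 dd → 3 D_ : 1 dd (out of 4)
Looking for: albino (gg) and dwarf (dd)
P(albino) = 2/4, P(dwarf) = 1/4
P(both) = 2/4 × 1/4 = 2/16 = 1/8
Expected count = 1/8 × 1328 = 166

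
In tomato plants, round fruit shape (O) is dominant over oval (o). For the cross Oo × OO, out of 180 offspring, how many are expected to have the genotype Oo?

Punnett square for Oo × OO:
Offspring genotypes: 2 OO, 2 Oo
Total offspring: 4
Count with target: 2
Probability: 2/4 = 1/2
Expected count = 1/2 × 180 = 90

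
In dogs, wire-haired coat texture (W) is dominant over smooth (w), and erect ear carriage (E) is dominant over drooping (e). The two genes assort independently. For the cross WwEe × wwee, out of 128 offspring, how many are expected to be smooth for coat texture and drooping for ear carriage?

Dihybrid cross WwEe × wwee — consider each gene separately:
coat texture: Ww × ww → 2 Ww, 2 ww → 2 W_ : 2 ww (out of 4)
ear carriage: Ee × ee → 2 Ee, 2 ee → 2 E_ : 2 ee (out of 4)
Looking for: smooth (ww) and drooping (ee)
P(smooth) = 2/4, P(drooping) = 2/4
P(both) = 2/4 × 2/4 = 4/16 = 1/4
Expected count = 1/4 × 128 = 32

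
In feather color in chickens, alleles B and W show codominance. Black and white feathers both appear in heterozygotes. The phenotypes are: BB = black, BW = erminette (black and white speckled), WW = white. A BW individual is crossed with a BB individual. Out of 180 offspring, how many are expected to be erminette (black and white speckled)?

Punnett square for BW × BB:
Offspring genotypes: 2 BB, 2 BW
Phenotype counts: 2 black, 2 erminette (black and white speckled)
erminette (black and white speckled): 2 out of 4 → fraction 1/2
Expected count = 1/2 × 180 = 90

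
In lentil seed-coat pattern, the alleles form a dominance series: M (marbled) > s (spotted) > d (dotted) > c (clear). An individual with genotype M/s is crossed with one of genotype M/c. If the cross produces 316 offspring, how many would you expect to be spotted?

Cross: M/s × M/c
Allele dominance: M > s > d > c
Offspring genotypes: 1 M/M, 1 M/c, 1 M/s, 1 s/c
Phenotype counts: 3 marbled, 1 spotted
spotted: 1 out of 4 → fraction 1/4
Expected count = 1/4 × 316 = 79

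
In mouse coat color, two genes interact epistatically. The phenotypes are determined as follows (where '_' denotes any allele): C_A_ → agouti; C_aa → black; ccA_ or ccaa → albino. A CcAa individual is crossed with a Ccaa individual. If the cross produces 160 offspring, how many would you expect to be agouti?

Cross: CcAa × Ccaa — consider each gene separately:
C gene: Cc × Cc → 1 CC, 2 Cc, 1 cc → 3 C_ : 1 cc (out of 4)
A gene: Aa × aa → 2 Aa, 2 aa → 2 A_ : 2 aa (out of 4)
Genotype classes (out of 4 × 4 = 16): C_A_ = 3×2 = 6; C_aa = 3×2 = 6; ccA_ = 1×2 = 2; ccaa = 1×2 = 2
Apply the phenotype rules: C_A_ (6) → agouti; C_aa (6) → black; ccA_ (2) + ccaa (2) → albino
Phenotype counts (out of 16): 6 agouti, 6 black, 4 albino
agouti: 6 out of 16 → fraction 3/8
Expected count = 3/8 × 160 = 60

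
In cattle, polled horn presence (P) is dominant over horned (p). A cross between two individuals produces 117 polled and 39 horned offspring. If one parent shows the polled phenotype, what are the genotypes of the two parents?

Observed offspring: 117 polled, 39 horned
The observed ratio simplifies to 3:1. Horned (pp) offspring appear, so each parent must contribute one p allele. The parent stated to show polled carries P, so it is Pp. The other parent is then either Pp or pp: Pp × pp would give a 1:1 split, whereas Pp × Pp gives 3:1 — matching the data. So both parents are heterozygous (Pp × Pp).
Parent genotypes: Pp × Pp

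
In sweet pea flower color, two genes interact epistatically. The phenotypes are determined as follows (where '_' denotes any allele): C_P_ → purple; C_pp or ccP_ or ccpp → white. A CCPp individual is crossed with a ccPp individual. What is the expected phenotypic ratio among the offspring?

Cross: CCPp × ccPp — consider each gene separately:
C gene: CC × cc → 4 Cc → 4 C_ (out of 4)
P gene: Pp × Pp → 1 PP, 2 Pp, 1 pp → 3 P_ : 1 pp (out of 4)
Genotype classes (out of 4 × 4 = 16): C_P_ = 4×3 = 12; C_pp = 4×1 = 4
Apply the phenotype rules: C_P_ (12) → purple; C_pp (4) → white
Phenotype counts (out of 16): 12 purple, 4 white
Ratio: 3 purple : 1 white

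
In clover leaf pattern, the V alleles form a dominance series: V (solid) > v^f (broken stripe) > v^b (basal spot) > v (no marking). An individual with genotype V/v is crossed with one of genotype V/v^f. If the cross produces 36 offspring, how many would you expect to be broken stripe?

Cross: V/v × V/v^f
Allele dominance: V > v^f > v^b > v
Offspring genotypes: 1 V/V, 1 V/v^f, 1 V/v, 1 v^f/v
Phenotype counts: 3 solid, 1 broken stripe
broken stripe: 1 out of 4 → fraction 1/4
Expected count = 1/4 × 36 = 9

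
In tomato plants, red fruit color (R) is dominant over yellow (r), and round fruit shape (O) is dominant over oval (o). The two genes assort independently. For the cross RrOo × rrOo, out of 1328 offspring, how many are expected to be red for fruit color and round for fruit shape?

Dihybrid cross RrOo × rrOo — consider each gene separately:
fruit color: Rr × rr → 2 Rr, 2 rr → 2 R_ : 2 rr (out of 4)
fruit shape: Oo × Oo → 1 OO, 2 Oo, 1 oo → 3 O_ : 1 oo (out of 4)
Looking for: red (R_) and round (O_)
P(red) = 2/4, P(round) = 3/4
P(both) = 2/4 × 3/4 = 6/16 = 3/8
Expected count = 3/8 × 1328 = 498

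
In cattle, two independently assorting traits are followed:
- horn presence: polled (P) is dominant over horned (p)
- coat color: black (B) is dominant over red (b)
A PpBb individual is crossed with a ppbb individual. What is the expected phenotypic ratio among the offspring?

Dihybrid cross PpBb × ppbb — consider each gene separately:
horn presence: Pp × pp → 2 Pp, 2 pp → 2 P_ : 2 pp (out of 4)
coat color: Bb × bb → 2 Bb, 2 bb → 2 B_ : 2 bb (out of 4)
Combine (counts out of 4 × 4 = 16): polled/black (P_B_) = 2×2 = 4; polled/red (P_bb) = 2×2 = 4; horned/black (ppB_) = 2×2 = 4; horned/red (ppbb) = 2×2 = 4
Phenotype counts (out of 16): 4 polled/black, 4 polled/red, 4 horned/black, 4 horned/red
Ratio: 1 polled/black : 1 polled/red : 1 horned/black : 1 horned/red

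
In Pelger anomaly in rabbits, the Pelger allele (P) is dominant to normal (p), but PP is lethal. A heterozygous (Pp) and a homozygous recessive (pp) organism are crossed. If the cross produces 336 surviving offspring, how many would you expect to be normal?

Cross: Pp × pp
Punnett square offspring (before lethality): 2 Pp, 2 pp
No PP offspring are produced in this cross.
normal: 2 out of 4 → fraction 1/2
Expected count = 1/2 × 336 = 168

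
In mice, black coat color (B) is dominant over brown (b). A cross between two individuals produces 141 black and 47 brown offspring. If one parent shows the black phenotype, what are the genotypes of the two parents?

Observed offspring: 141 black, 47 brown
The observed ratio simplifies to 3:1. Brown (bb) offspring appear, so each parent must contribute one b allele. The parent stated to show black carries B, so it is Bb. The other parent is then either Bb or bb: Bb × bb would give a 1:1 split, whereas Bb × Bb gives 3:1 — matching the data. So both parents are heterozygous (Bb × Bb).
Parent genotypes: Bb × Bb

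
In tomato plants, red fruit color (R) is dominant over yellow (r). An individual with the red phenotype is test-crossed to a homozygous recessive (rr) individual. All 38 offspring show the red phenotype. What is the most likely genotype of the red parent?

Test cross: ? × rr
All offspring are red.
If the unknown parent were heterozygous (Rr), about half of 38 offspring would be yellow; none are. The unknown parent is most likely homozygous dominant (RR).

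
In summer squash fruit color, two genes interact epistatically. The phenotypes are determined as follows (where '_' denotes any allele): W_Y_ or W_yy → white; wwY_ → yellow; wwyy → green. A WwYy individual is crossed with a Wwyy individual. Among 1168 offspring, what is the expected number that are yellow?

Cross: WwYy × Wwyy — consider each gene separately:
W gene: Ww × Ww → 1 WW, 2 Ww, 1 ww → 3 W_ : 1 ww (out of 4)
Y gene: Yy × yy → 2 Yy, 2 yy → 2 Y_ : 2 yy (out of 4)
Genotype classes (out of 4 × 4 = 16): W_Y_ = 3×2 = 6; W_yy = 3×2 = 6; wwY_ = 1×2 = 2; wwyy = 1×2 = 2
Apply the phenotype rules: W_Y_ (6) + W_yy (6) → white; wwY_ (2) → yellow; wwyy (2) → green
Phenotype counts (out of 16): 12 white, 2 yellow, 2 green
yellow: 2 out of 16 → fraction 1/8
Expected count = 1/8 × 1168 = 146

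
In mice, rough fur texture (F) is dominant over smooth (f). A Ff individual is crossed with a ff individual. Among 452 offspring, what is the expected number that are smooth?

Punnett square for Ff × ff:
Offspring genotypes: 2 Ff, 2 ff
rough: 2, smooth: 2
smooth: 2 out of 4 → fraction 1/2
Expected count = 1/2 × 452 = 226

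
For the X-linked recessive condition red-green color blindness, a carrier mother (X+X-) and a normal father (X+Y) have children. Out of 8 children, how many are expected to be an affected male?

Cross: X+X- × X+Y
Offspring: 1 X+X+, 1 X+Y, 1 X+X-, 1 X-Y
Probability of an affected male: 1/4
Expected count = 1/4 × 8 = 2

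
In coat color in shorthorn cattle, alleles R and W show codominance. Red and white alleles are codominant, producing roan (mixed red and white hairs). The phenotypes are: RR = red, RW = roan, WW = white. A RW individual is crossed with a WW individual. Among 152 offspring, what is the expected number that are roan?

Punnett square for RW × WW:
Offspring genotypes: 2 RW, 2 WW
Phenotype counts: 2 roan, 2 white
roan: 2 out of 4 → fraction 1/2
Expected count = 1/2 × 152 = 76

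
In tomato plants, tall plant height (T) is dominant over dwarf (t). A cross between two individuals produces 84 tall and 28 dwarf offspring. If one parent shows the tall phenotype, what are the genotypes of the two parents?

Observed offspring: 84 tall, 28 dwarf
The observed ratio simplifies to 3:1. Dwarf (tt) offspring appear, so each parent must contribute one t allele. The parent stated to show tall carries T, so it is Tt. The other parent is then either Tt or tt: Tt × tt would give a 1:1 split, whereas Tt × Tt gives 3:1 — matching the data. So both parents are heterozygous (Tt × Tt).
Parent genotypes: Tt × Tt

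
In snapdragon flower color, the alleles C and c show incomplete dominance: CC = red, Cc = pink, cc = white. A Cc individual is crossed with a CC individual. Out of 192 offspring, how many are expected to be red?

Punnett square for Cc × CC:
Offspring genotypes: 2 CC, 2 Cc
Phenotype counts: 2 red, 2 pink
red: 2 out of 4 → fraction 1/2
Expected count = 1/2 × 192 = 96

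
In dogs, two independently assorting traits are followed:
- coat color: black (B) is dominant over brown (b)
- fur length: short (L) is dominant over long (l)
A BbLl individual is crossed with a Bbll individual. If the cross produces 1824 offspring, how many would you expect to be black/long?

Dihybrid cross BbLl × Bbll — consider each gene separately:
coat color: Bb × Bb → 1 BB, 2 Bb, 1 bb → 3 B_ : 1 bb (out of 4)
fur length: Ll × ll → 2 Ll, 2 ll → 2 L_ : 2 ll (out of 4)
Combine (counts out of 4 × 4 = 16): black/short (B_L_) = 3×2 = 6; black/long (B_ll) = 3×2 = 6; brown/short (bbL_) = 1×2 = 2; brown/long (bbll) = 1×2 = 2
Phenotype counts (out of 16): 6 black/short, 6 black/long, 2 brown/short, 2 brown/long
black/long: 6 out of 16 → fraction 3/8
Expected count = 3/8 × 1824 = 684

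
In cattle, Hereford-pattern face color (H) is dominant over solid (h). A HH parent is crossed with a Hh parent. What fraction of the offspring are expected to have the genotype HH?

Punnett square for HH × Hh:
Offspring genotypes: 2 HH, 2 Hh
Total offspring: 4
Count with target: 2
Probability: 2/4 = 1/2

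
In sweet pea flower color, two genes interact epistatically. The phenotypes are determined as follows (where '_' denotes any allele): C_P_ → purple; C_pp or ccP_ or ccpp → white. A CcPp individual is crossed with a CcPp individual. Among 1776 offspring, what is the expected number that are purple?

Cross: CcPp × CcPp — consider each gene separately:
C gene: Cc × Cc → 1 CC, 2 Cc, 1 cc → 3 C_ : 1 cc (out of 4)
P gene: Pp × Pp → 1 PP, 2 Pp, 1 pp → 3 P_ : 1 pp (out of 4)
Genotype classes (out of 4 × 4 = 16): C_P_ = 3×3 = 9; C_pp = 3×1 = 3; ccP_ = 1×3 = 3; ccpp = 1×1 = 1
Apply the phenotype rules: C_P_ (9) → purple; C_pp (3) + ccP_ (3) + ccpp (1) → white
Phenotype counts (out of 16): 9 purple, 7 white
purple: 9 out of 16 → fraction 9/16
Expected count = 9/16 × 1776 = 999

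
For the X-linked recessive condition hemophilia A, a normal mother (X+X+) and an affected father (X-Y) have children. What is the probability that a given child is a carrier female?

Cross: X+X+ × X-Y
Offspring: 2 X+X-, 2 X+Y
Probability of a carrier female: 2/4 = 1/2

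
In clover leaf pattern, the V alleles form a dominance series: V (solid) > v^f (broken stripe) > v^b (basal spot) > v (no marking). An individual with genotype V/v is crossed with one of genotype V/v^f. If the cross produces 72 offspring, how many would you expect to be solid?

Cross: V/v × V/v^f
Allele dominance: V > v^f > v^b > v
Offspring genotypes: 1 V/V, 1 V/v^f, 1 V/v, 1 v^f/v
Phenotype counts: 3 solid, 1 broken stripe
solid: 3 out of 4 → fraction 3/4
Expected count = 3/4 × 72 = 54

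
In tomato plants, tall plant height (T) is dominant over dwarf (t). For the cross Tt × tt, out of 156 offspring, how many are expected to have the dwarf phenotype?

Punnett square for Tt × tt:
Offspring genotypes: 2 Tt, 2 tt
Total offspring: 4
Count with target: 2
Probability: 2/4 = 1/2
Expected count = 1/2 × 156 = 78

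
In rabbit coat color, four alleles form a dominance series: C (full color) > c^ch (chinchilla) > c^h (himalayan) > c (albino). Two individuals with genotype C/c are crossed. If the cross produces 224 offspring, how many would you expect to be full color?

Cross: C/c × C/c
Allele dominance: C > c^ch > c^h > c
Offspring genotypes: 1 C/C, 2 C/c, 1 c/c
Phenotype counts: 3 full color, 1 albino
full color: 3 out of 4 → fraction 3/4
Expected count = 3/4 × 224 = 168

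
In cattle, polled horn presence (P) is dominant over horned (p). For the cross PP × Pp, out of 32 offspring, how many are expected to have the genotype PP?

Punnett square for PP × Pp:
Offspring genotypes: 2 PP, 2 Pp
Total offspring: 4
Count with target: 2
Probability: 2/4 = 1/2
Expected count = 1/2 × 32 = 16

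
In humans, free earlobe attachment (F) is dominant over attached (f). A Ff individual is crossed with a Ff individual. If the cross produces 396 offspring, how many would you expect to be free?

Punnett square for Ff × Ff:
Offspring genotypes: 1 FF, 2 Ff, 1 ff
free: 3, attached: 1
free: 3 out of 4 → fraction 3/4
Expected count = 3/4 × 396 = 297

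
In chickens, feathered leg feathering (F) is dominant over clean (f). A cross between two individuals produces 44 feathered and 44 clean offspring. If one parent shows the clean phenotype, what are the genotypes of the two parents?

Observed offspring: 44 feathered, 44 clean
The observed ratio simplifies to 1:1. One parent shows clean, so its genotype must be ff. A 1:1 offspring split requires the other parent to be heterozygous (Ff).
Parent genotypes: ff × Ff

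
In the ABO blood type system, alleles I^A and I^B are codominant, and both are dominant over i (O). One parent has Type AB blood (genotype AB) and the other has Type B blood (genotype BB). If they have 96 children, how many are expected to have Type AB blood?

Cross: AB × BB
Possible offspring genotypes: 2 AB, 2 BB
Blood type counts: 2 Type AB, 2 Type B
Probability of Type AB: 2/4 = 1/2
Expected count = 1/2 × 96 = 48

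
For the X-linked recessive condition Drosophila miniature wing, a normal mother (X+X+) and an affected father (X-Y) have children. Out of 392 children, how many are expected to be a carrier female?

Cross: X+X+ × X-Y
Offspring: 2 X+X-, 2 X+Y
Probability of a carrier female: 2/4 = 1/2
Expected count = 1/2 × 392 = 196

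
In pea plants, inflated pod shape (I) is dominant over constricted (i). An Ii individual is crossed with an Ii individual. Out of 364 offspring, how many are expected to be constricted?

Punnett square for Ii × Ii:
Offspring genotypes: 1 II, 2 Ii, 1 ii
inflated: 3, constricted: 1
constricted: 1 out of 4 → fraction 1/4
Expected count = 1/4 × 364 = 91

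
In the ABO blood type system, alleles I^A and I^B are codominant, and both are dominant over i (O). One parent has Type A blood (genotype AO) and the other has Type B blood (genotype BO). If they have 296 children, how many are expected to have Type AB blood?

Cross: AO × BO
Possible offspring genotypes: 1 AB, 1 AO, 1 BO, 1 OO
Blood type counts: 1 Type AB, 1 Type A, 1 Type B, 1 Type O
Probability of Type AB: 1/4
Expected count = 1/4 × 296 = 74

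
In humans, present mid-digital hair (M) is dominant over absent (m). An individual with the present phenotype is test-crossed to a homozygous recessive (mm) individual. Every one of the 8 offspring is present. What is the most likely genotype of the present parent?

Test cross: ? × mm
All offspring are present.
If the unknown parent were heterozygous (Mm), about half of 8 offspring would be absent; none are. The unknown parent is most likely homozygous dominant (MM).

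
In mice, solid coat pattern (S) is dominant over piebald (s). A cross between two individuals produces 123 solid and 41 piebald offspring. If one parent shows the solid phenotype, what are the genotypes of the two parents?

Observed offspring: 123 solid, 41 piebald
The observed ratio simplifies to 3:1. Piebald (ss) offspring appear, so each parent must contribute one s allele. The parent stated to show solid carries S, so it is Ss. The other parent is then either Ss or ss: Ss × ss would give a 1:1 split, whereas Ss × Ss gives 3:1 — matching the data. So both parents are heterozygous (Ss × Ss).
Parent genotypes: Ss × Ss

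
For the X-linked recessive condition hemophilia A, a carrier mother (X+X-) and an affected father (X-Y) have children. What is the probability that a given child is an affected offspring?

Cross: X+X- × X-Y
Offspring: 1 X+X-, 1 X+Y, 1 X-X-, 1 X-Y
Probability of an affected offspring: 2/4 = 1/2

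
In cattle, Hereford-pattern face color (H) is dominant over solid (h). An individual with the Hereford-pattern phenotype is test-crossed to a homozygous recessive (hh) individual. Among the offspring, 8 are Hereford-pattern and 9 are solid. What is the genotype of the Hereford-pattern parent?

Test cross: ? × hh
Offspring: 8 Hereford-pattern, 9 solid — approximately 1:1.
A 1:1 ratio in a test cross indicates the unknown parent is heterozygous (Hh).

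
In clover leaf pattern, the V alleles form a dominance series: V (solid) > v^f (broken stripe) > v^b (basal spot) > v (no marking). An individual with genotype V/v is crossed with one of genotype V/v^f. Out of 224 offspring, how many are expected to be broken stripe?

Cross: V/v × V/v^f
Allele dominance: V > v^f > v^b > v
Offspring genotypes: 1 V/V, 1 V/v^f, 1 V/v, 1 v^f/v
Phenotype counts: 3 solid, 1 broken stripe
broken stripe: 1 out of 4 → fraction 1/4
Expected count = 1/4 × 224 = 56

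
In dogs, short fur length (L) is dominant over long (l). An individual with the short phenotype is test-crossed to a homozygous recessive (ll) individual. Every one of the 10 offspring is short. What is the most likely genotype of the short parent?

Test cross: ? × ll
All offspring are short.
If the unknown parent were heterozygous (Ll), about half of 10 offspring would be long; none are. The unknown parent is most likely homozygous dominant (LL).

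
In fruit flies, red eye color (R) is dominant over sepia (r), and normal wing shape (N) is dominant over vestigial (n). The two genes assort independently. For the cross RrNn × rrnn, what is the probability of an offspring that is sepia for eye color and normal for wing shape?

Dihybrid cross RrNn × rrnn — consider each gene separately:
eye color: Rr × rr → 2 Rr, 2 rr → 2 R_ : 2 rr (out of 4)
wing shape: Nn × nn → 2 Nn, 2 nn → 2 N_ : 2 nn (out of 4)
Looking for: sepia (rr) and normal (N_)
P(sepia) = 2/4, P(normal) = 2/4
P(both) = 2/4 × 2/4 = 4/16 = 1/4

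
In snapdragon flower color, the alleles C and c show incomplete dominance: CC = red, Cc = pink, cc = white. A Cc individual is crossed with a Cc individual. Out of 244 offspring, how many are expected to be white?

Punnett square for Cc × Cc:
Offspring genotypes: 1 CC, 2 Cc, 1 cc
Phenotype counts: 1 red, 2 pink, 1 white
white: 1 out of 4 → fraction 1/4
Expected count = 1/4 × 244 = 61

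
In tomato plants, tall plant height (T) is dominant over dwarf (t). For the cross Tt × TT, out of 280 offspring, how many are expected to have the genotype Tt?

Punnett square for Tt × TT:
Offspring genotypes: 2 TT, 2 Tt
Total offspring: 4
Count with target: 2
Probability: 2/4 = 1/2
Expected count = 1/2 × 280 = 140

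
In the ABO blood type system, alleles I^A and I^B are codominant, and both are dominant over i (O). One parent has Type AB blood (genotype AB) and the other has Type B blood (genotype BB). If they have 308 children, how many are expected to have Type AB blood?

Cross: AB × BB
Possible offspring genotypes: 2 AB, 2 BB
Blood type counts: 2 Type AB, 2 Type B
Probability of Type AB: 2/4 = 1/2
Expected count = 1/2 × 308 = 154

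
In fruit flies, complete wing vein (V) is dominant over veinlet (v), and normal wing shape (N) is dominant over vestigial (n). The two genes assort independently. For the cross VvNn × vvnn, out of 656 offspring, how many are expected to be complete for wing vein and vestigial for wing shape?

Dihybrid cross VvNn × vvnn — consider each gene separately:
wing vein: Vv × vv → 2 Vv, 2 vv → 2 V_ : 2 vv (out of 4)
wing shape: Nn × nn → 2 Nn, 2 nn → 2 N_ : 2 nn (out of 4)
Looking for: complete (V_) and vestigial (nn)
P(complete) = 2/4, P(vestigial) = 2/4
P(both) = 2/4 × 2/4 = 4/16 = 1/4
Expected count = 1/4 × 656 = 164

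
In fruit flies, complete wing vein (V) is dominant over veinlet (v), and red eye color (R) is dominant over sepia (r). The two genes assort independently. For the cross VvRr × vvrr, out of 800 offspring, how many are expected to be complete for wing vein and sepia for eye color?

Dihybrid cross VvRr × vvrr — consider each gene separately:
wing vein: Vv × vv → 2 Vv, 2 vv → 2 V_ : 2 vv (out of 4)
eye color: Rr × rr → 2 Rr, 2 rr → 2 R_ : 2 rr (out of 4)
Looking for: complete (V_) and sepia (rr)
P(complete) = 2/4, P(sepia) = 2/4
P(both) = 2/4 × 2/4 = 4/16 = 1/4
Expected count = 1/4 × 800 = 200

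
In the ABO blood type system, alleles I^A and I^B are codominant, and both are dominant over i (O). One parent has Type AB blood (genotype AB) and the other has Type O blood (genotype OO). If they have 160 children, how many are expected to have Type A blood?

Cross: AB × OO
Possible offspring genotypes: 2 AO, 2 BO
Blood type counts: 2 Type A, 2 Type B
Probability of Type A: 2/4 = 1/2
Expected count = 1/2 × 160 = 80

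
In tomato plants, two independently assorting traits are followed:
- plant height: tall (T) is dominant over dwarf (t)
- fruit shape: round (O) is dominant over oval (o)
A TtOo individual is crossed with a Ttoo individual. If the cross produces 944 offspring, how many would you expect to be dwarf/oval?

Dihybrid cross TtOo × Ttoo — consider each gene separately:
plant height: Tt × Tt → 1 TT, 2 Tt, 1 tt → 3 T_ : 1 tt (out of 4)
fruit shape: Oo × oo → 2 Oo, 2 oo → 2 O_ : 2 oo (out of 4)
Combine (counts out of 4 × 4 = 16): tall/round (T_O_) = 3×2 = 6; tall/oval (T_oo) = 3×2 = 6; dwarf/round (ttO_) = 1×2 = 2; dwarf/oval (ttoo) = 1×2 = 2
Phenotype counts (out of 16): 6 tall/round, 6 tall/oval, 2 dwarf/round, 2 dwarf/oval
dwarf/oval: 2 out of 16 → fraction 1/8
Expected count = 1/8 × 944 = 118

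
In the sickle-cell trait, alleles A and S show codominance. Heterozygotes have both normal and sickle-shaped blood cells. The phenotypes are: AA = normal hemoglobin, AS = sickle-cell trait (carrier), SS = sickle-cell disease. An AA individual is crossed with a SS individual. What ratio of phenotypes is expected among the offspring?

Punnett square for AA × SS:
Offspring genotypes: 4 AS
Phenotype counts: 4 sickle-cell trait (carrier)
Ratio: all sickle-cell trait (carrier)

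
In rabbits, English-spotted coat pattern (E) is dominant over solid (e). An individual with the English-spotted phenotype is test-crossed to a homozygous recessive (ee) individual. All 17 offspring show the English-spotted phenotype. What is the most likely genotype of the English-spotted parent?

Test cross: ? × ee
All offspring are English-spotted.
If the unknown parent were heterozygous (Ee), about half of 17 offspring would be solid; none are. The unknown parent is most likely homozygous dominant (EE).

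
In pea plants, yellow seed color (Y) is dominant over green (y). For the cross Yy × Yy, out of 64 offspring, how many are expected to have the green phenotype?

Punnett square for Yy × Yy:
Offspring genotypes: 1 YY, 2 Yy, 1 yy
Total offspring: 4
Count with target: 1
Probability: 1/4
Expected count = 1/4 × 64 = 16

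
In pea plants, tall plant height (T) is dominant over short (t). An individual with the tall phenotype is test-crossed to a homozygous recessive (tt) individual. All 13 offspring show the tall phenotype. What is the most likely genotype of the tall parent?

Test cross: ? × tt
All offspring are tall.
If the unknown parent were heterozygous (Tt), about half of 13 offspring would be short; none are. The unknown parent is most likely homozygous dominant (TT).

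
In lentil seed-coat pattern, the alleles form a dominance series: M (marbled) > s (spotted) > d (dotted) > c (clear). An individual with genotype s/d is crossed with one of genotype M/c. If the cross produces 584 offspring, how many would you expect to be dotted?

Cross: s/d × M/c
Allele dominance: M > s > d > c
Offspring genotypes: 1 M/s, 1 s/c, 1 M/d, 1 d/c
Phenotype counts: 2 marbled, 1 spotted, 1 dotted
dotted: 1 out of 4 → fraction 1/4
Expected count = 1/4 × 584 = 146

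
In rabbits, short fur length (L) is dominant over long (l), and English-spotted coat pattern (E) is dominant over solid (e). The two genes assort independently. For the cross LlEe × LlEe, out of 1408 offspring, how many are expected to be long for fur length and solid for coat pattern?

Dihybrid cross LlEe × LlEe — consider each gene separately:
fur length: Ll × Ll → 1 LL, 2 Ll, 1 ll → 3 L_ : 1 ll (out of 4)
coat pattern: Ee × Ee → 1 EE, 2 Ee, 1 ee → 3 E_ : 1 ee (out of 4)
Looking for: long (ll) and solid (ee)
P(long) = 1/4, P(solid) = 1/4
P(both) = 1/4 × 1/4 = 1/16
Expected count = 1/16 × 1408 = 88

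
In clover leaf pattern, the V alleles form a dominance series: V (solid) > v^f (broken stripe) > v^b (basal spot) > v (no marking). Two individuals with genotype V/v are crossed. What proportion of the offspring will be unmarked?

Cross: V/v × V/v
Allele dominance: V > v^f > v^b > v
Offspring genotypes: 1 V/V, 2 V/v, 1 v/v
Phenotype counts: 3 solid, 1 unmarked
unmarked: 1 out of 4
Probability: 1/4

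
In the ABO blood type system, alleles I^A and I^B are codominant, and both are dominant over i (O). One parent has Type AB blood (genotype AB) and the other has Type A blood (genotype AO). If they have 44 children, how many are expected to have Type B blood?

Cross: AB × AO
Possible offspring genotypes: 1 AA, 1 AO, 1 AB, 1 BO
Blood type counts: 2 Type A, 1 Type AB, 1 Type B
Probability of Type B: 1/4
Expected count = 1/4 × 44 = 11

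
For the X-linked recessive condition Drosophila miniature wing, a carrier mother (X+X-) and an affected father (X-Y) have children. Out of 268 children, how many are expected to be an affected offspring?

Cross: X+X- × X-Y
Offspring: 1 X+X-, 1 X+Y, 1 X-X-, 1 X-Y
Probability of an affected offspring: 2/4 = 1/2
Expected count = 1/2 × 268 = 134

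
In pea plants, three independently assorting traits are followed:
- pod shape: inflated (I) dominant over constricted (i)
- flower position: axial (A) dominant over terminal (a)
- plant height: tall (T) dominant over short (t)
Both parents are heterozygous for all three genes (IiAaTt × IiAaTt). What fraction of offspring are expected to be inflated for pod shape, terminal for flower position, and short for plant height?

Trihybrid cross: IiAaTt × IiAaTt
Each trait segregates independently with a 3:1 phenotypic ratio, so each gene contributes 3/4 (dominant) or 1/4 (recessive).
Target: inflated (pod shape), terminal (flower position), short (plant height)
Probability = product of independent per-trait probabilities
= 3/4 × 1/4 × 1/4 = 3/64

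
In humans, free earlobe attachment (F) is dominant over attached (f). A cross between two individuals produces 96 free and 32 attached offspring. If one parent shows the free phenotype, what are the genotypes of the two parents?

Observed offspring: 96 free, 32 attached
The observed ratio simplifies to 3:1. Attached (ff) offspring appear, so each parent must contribute one f allele. The parent stated to show free carries F, so it is Ff. The other parent is then either Ff or ff: Ff × ff would give a 1:1 split, whereas Ff × Ff gives 3:1 — matching the data. So both parents are heterozygous (Ff × Ff).
Parent genotypes: Ff × Ff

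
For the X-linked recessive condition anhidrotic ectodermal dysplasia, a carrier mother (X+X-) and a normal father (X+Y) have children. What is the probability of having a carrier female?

Cross: X+X- × X+Y
Offspring: 1 X+X+, 1 X+Y, 1 X+X-, 1 X-Y
Probability of a carrier female: 1/4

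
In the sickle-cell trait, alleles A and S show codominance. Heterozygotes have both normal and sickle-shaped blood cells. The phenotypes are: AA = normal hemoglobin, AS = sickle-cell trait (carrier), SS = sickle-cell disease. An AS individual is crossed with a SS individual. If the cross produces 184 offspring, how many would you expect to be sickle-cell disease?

Punnett square for AS × SS:
Offspring genotypes: 2 AS, 2 SS
Phenotype counts: 2 sickle-cell trait (carrier), 2 sickle-cell disease
sickle-cell disease: 2 out of 4 → fraction 1/2
Expected count = 1/2 × 184 = 92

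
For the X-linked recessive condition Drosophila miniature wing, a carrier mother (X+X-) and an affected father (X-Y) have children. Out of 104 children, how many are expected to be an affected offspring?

Cross: X+X- × X-Y
Offspring: 1 X+X-, 1 X+Y, 1 X-X-, 1 X-Y
Probability of an affected offspring: 2/4 = 1/2
Expected count = 1/2 × 104 = 52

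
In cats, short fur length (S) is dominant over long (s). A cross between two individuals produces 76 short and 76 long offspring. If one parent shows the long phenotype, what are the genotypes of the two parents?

Observed offspring: 76 short, 76 long
The observed ratio simplifies to 1:1. One parent shows long, so its genotype must be ss. A 1:1 offspring split requires the other parent to be heterozygous (Ss).
Parent genotypes: ss × Ss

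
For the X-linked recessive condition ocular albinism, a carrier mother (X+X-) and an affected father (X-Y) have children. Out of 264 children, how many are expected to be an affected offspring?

Cross: X+X- × X-Y
Offspring: 1 X+X-, 1 X+Y, 1 X-X-, 1 X-Y
Probability of an affected offspring: 2/4 = 1/2
Expected count = 1/2 × 264 = 132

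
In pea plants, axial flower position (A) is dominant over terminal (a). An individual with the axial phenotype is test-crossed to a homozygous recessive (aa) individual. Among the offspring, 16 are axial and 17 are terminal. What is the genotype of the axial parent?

Test cross: ? × aa
Offspring: 16 axial, 17 terminal — approximately 1:1.
A 1:1 ratio in a test cross indicates the unknown parent is heterozygous (Aa).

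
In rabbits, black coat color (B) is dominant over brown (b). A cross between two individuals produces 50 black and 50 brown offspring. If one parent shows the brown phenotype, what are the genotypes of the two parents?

Observed offspring: 50 black, 50 brown
The observed ratio simplifies to 1:1. One parent shows brown, so its genotype must be bb. A 1:1 offspring split requires the other parent to be heterozygous (Bb).
Parent genotypes: bb × Bb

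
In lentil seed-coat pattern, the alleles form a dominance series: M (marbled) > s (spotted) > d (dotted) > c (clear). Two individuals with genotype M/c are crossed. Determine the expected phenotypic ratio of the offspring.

Cross: M/c × M/c
Allele dominance: M > s > d > c
Offspring genotypes: 1 M/M, 2 M/c, 1 c/c
Phenotype counts: 3 marbled, 1 clear
Ratio: 3 marbled : 1 clear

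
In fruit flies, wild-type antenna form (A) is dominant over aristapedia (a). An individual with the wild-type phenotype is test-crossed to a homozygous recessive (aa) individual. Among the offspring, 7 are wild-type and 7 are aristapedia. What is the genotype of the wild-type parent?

Test cross: ? × aa
Offspring: 7 wild-type, 7 aristapedia — approximately 1:1.
A 1:1 ratio in a test cross indicates the unknown parent is heterozygous (Aa).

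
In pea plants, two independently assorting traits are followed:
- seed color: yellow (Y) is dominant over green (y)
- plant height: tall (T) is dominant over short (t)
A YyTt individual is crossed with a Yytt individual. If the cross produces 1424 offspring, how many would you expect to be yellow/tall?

Dihybrid cross YyTt × Yytt — consider each gene separately:
seed color: Yy × Yy → 1 YY, 2 Yy, 1 yy → 3 Y_ : 1 yy (out of 4)
plant height: Tt × tt → 2 Tt, 2 tt → 2 T_ : 2 tt (out of 4)
Combine (counts out of 4 × 4 = 16): yellow/tall (Y_T_) = 3×2 = 6; yellow/short (Y_tt) = 3×2 = 6; green/tall (yyT_) = 1×2 = 2; green/short (yytt) = 1×2 = 2
Phenotype counts (out of 16): 6 yellow/tall, 6 yellow/short, 2 green/tall, 2 green/short
yellow/tall: 6 out of 16 → fraction 3/8
Expected count = 3/8 × 1424 = 534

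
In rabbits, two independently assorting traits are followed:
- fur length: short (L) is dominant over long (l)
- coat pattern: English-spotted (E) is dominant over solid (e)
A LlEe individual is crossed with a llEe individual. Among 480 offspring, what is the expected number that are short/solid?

Dihybrid cross LlEe × llEe — consider each gene separately:
fur length: Ll × ll → 2 Ll, 2 ll → 2 L_ : 2 ll (out of 4)
coat pattern: Ee × Ee → 1 EE, 2 Ee, 1 ee → 3 E_ : 1 ee (out of 4)
Combine (counts out of 4 × 4 = 16): short/English-spotted (L_E_) = 2×3 = 6; short/solid (L_ee) = 2×1 = 2; long/English-spotted (llE_) = 2×3 = 6; long/solid (llee) = 2×1 = 2
Phenotype counts (out of 16): 6 short/English-spotted, 2 short/solid, 6 long/English-spotted, 2 long/solid
short/solid: 2 out of 16 → fraction 1/8
Expected count = 1/8 × 480 = 60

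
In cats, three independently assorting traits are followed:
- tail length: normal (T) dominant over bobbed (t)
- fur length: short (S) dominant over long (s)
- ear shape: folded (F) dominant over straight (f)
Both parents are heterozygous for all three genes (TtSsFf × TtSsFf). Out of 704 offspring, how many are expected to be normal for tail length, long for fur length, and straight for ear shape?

Trihybrid cross: TtSsFf × TtSsFf
Each trait segregates independently with a 3:1 phenotypic ratio, so each gene contributes 3/4 (dominant) or 1/4 (recessive).
Target: normal (tail length), long (fur length), straight (ear shape)
Probability = product of independent per-trait probabilities
= 3/4 × 1/4 × 1/4 = 3/64
Expected count = 3/64 × 704 = 33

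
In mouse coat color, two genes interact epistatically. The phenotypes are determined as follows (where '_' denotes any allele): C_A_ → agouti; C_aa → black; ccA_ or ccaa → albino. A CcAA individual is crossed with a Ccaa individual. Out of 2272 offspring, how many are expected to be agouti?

Cross: CcAA × Ccaa — consider each gene separately:
C gene: Cc × Cc → 1 CC, 2 Cc, 1 cc → 3 C_ : 1 cc (out of 4)
A gene: AA × aa → 4 Aa → 4 A_ (out of 4)
Genotype classes (out of 4 × 4 = 16): C_A_ = 3×4 = 12; ccA_ = 1×4 = 4
Apply the phenotype rules: C_A_ (12) → agouti; ccA_ (4) → albino
Phenotype counts (out of 16): 12 agouti, 4 albino
agouti: 12 out of 16 → fraction 3/4
Expected count = 3/4 × 2272 = 1704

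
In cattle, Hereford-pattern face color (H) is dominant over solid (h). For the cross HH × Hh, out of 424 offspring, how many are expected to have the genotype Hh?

Punnett square for HH × Hh:
Offspring genotypes: 2 HH, 2 Hh
Total offspring: 4
Count with target: 2
Probability: 2/4 = 1/2
Expected count = 1/2 × 424 = 212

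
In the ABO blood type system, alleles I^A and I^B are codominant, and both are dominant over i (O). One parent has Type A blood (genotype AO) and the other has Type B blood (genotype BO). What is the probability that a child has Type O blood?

Cross: AO × BO
Possible offspring genotypes: 1 AB, 1 AO, 1 BO, 1 OO
Blood type counts: 1 Type AB, 1 Type A, 1 Type B, 1 Type O
Probability of Type O: 1/4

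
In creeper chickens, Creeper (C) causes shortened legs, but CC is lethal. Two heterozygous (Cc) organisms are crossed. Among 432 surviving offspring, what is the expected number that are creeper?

Cross: Cc × Cc
Punnett square offspring (before lethality): 1 CC, 2 Cc, 1 cc
The CC genotype is lethal (embryos die); surviving offspring: 2 Cc, 1 cc
creeper: 2 out of 3 → fraction 2/3
Expected count = 2/3 × 432 = 288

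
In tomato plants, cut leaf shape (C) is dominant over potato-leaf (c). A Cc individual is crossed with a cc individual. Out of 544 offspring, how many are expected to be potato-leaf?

Punnett square for Cc × cc:
Offspring genotypes: 2 Cc, 2 cc
cut: 2, potato-leaf: 2
potato-leaf: 2 out of 4 → fraction 1/2
Expected count = 1/2 × 544 = 272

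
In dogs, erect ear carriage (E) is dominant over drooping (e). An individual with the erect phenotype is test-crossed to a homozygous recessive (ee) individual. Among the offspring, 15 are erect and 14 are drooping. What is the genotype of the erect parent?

Test cross: ? × ee
Offspring: 15 erect, 14 drooping — approximately 1:1.
A 1:1 ratio in a test cross indicates the unknown parent is heterozygous (Ee).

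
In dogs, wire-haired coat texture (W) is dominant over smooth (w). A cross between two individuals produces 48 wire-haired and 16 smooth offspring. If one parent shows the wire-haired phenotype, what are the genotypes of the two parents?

Observed offspring: 48 wire-haired, 16 smooth
The observed ratio simplifies to 3:1. Smooth (ww) offspring appear, so each parent must contribute one w allele. The parent stated to show wire-haired carries W, so it is Ww. The other parent is then either Ww or ww: Ww × ww would give a 1:1 split, whereas Ww × Ww gives 3:1 — matching the data. So both parents are heterozygous (Ww × Ww).
Parent genotypes: Ww × Ww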